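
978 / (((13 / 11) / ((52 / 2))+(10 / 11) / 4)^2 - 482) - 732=-734.03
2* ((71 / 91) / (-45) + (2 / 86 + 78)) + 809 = 169924109 / 176085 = 965.01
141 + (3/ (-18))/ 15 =12689/ 90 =140.99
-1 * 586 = -586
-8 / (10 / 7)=-5.60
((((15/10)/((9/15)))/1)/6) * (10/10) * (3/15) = 1/12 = 0.08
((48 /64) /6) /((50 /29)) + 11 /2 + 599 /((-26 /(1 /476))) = 3418313 /618800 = 5.52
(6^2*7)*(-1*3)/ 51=-252/ 17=-14.82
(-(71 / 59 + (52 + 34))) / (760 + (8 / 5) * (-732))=25725 / 121304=0.21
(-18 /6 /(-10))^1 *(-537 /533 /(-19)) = 1611 /101270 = 0.02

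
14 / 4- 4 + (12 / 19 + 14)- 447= -16449 / 38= -432.87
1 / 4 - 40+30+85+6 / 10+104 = 3597 / 20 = 179.85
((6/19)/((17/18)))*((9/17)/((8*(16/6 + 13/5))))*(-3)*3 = -32805/867578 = -0.04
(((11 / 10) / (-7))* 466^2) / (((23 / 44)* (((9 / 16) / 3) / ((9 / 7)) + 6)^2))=-121079236608 / 70055125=-1728.34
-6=-6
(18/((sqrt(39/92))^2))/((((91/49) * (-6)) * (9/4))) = -2576/1521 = -1.69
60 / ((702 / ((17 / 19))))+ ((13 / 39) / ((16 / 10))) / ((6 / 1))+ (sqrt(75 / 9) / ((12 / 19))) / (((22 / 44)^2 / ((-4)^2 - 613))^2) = 3955 / 35568+ 15048380 * sqrt(3) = 26064558.84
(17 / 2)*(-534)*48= -217872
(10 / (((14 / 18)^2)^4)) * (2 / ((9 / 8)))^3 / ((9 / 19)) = 5106032640 / 5764801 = 885.73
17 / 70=0.24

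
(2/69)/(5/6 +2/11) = 44/1541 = 0.03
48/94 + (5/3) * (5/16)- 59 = -130777/2256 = -57.97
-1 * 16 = -16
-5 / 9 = -0.56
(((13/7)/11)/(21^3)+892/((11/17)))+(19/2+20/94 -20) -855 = 34404273565/67031118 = 513.26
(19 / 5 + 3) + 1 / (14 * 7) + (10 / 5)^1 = 8.81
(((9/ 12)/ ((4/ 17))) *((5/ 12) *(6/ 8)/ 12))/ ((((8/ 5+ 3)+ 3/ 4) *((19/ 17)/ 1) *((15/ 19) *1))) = 1445/ 82176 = 0.02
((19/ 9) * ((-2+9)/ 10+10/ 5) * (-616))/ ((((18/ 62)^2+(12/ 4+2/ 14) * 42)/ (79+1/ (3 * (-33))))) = -799598128/ 380799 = -2099.79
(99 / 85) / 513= 11 / 4845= 0.00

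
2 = 2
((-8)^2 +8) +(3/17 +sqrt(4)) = 1261/17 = 74.18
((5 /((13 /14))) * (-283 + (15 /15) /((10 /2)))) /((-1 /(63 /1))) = 1247148 /13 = 95934.46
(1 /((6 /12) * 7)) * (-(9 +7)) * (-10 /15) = 64 /21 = 3.05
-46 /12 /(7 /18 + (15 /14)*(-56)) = 69 /1073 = 0.06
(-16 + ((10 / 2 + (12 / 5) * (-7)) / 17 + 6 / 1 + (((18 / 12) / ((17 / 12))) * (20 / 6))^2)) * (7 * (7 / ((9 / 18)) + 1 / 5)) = 1265859 / 7225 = 175.21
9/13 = 0.69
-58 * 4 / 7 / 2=-116 / 7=-16.57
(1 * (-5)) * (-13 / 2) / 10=13 / 4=3.25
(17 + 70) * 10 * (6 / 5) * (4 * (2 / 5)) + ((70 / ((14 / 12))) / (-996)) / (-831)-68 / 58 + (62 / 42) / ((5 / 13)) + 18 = 1691.07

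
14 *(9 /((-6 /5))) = -105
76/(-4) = -19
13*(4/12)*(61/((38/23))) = 18239/114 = 159.99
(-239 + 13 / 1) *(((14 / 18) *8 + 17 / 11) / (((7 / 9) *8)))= -86897 / 308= -282.13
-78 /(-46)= 39 /23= 1.70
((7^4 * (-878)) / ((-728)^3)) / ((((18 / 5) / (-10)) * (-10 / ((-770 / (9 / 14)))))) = -1.82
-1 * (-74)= 74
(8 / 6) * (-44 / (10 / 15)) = -88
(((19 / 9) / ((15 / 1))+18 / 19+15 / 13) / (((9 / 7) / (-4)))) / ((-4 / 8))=4186448 / 300105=13.95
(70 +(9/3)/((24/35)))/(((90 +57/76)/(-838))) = -686.79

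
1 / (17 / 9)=9 / 17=0.53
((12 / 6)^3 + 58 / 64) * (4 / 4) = 285 / 32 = 8.91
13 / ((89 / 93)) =1209 / 89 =13.58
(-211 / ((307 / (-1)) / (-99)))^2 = 436350321 / 94249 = 4629.76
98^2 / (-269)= -9604 / 269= -35.70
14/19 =0.74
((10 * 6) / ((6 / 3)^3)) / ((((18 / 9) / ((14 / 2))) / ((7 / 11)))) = 735 / 44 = 16.70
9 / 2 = 4.50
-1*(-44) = 44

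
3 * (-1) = -3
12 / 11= 1.09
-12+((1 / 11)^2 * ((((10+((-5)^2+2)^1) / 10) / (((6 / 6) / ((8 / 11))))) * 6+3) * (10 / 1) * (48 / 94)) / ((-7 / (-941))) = 42307116 / 437899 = 96.61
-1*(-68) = 68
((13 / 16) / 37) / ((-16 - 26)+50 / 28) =-91 / 166648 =-0.00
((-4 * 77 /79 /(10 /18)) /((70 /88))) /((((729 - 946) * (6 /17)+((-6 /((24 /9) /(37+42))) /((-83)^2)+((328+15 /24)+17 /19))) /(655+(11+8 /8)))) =-206881849646208 /8891487266275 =-23.27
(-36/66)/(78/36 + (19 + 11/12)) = -72/2915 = -0.02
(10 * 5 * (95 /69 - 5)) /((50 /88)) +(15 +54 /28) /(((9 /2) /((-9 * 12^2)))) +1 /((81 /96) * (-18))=-203217968 /39123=-5194.33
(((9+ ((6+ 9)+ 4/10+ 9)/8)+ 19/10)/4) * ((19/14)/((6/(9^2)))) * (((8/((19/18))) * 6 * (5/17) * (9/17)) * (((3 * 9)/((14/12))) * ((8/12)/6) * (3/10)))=49424013/141610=349.01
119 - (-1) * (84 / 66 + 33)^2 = 156528 / 121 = 1293.62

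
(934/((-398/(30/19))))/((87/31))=-144770/109649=-1.32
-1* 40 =-40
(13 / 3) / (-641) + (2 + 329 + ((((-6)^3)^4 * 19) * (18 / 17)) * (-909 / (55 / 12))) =-15615846241745933108 / 1798005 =-8685096115831.68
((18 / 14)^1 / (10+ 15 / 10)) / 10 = 9 / 805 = 0.01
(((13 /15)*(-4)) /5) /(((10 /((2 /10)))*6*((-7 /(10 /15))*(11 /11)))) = 26 /118125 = 0.00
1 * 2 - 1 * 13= -11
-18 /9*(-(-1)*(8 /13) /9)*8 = -128 /117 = -1.09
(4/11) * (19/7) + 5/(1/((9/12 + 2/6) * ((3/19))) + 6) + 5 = 141/22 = 6.41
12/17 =0.71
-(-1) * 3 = 3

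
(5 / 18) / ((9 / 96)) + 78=2186 / 27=80.96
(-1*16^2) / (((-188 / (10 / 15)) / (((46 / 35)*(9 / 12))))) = 1472 / 1645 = 0.89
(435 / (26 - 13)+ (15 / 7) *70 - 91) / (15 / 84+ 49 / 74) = 1245272 / 11323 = 109.98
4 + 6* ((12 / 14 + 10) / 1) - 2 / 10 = 68.94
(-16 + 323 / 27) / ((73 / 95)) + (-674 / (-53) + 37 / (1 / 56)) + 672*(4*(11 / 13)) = 5912712659 / 1358019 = 4353.92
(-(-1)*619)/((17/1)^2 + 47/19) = 11761/5538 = 2.12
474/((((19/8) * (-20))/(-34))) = 32232/95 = 339.28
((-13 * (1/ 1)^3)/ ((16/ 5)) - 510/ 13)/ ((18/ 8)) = -9005/ 468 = -19.24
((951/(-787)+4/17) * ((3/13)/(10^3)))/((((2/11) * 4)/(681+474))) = -99243837/278283200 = -0.36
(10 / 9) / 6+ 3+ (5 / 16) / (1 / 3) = 1781 / 432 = 4.12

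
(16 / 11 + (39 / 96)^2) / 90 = 2027 / 112640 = 0.02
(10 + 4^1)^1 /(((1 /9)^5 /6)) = 4960116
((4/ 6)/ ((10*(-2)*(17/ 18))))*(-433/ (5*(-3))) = -433/ 425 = -1.02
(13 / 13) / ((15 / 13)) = 13 / 15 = 0.87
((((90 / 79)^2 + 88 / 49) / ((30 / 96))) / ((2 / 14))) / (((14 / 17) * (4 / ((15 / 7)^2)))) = 1447545240 / 14984641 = 96.60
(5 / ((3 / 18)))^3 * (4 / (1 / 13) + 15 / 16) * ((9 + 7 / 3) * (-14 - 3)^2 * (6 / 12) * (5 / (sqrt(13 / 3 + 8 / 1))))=23407374375 * sqrt(111) / 74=3332594482.14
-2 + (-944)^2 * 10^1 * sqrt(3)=-2 + 8911360 * sqrt(3)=15434926.28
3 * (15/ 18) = 5/ 2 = 2.50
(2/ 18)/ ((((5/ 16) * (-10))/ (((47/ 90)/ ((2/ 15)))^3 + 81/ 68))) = -1799983/ 826200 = -2.18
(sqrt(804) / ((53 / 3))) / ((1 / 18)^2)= 1944 * sqrt(201) / 53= 520.02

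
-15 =-15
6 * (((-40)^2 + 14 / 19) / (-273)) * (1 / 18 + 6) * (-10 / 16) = 2762605 / 20748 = 133.15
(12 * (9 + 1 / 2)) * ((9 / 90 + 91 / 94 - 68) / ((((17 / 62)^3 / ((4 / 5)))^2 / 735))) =-239548479270101342208 / 28361643575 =-8446212880.32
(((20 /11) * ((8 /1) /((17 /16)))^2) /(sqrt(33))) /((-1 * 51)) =-327680 * sqrt(33) /5350257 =-0.35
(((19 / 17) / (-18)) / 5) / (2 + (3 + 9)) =-19 / 21420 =-0.00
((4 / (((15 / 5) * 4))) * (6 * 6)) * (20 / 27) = 80 / 9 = 8.89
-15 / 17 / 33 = -0.03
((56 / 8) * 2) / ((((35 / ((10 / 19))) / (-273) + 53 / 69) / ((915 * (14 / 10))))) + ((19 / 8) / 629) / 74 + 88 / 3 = 35972087888965 / 1051194864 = 34220.19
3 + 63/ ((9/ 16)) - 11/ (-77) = 806/ 7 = 115.14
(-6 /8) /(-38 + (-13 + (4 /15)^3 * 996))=3375 /144508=0.02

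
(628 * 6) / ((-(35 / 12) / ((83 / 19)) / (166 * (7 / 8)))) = -77873256 / 95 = -819718.48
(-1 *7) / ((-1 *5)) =7 / 5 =1.40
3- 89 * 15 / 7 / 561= 2.66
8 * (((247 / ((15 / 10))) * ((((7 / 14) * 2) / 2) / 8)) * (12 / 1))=988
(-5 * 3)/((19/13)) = -195/19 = -10.26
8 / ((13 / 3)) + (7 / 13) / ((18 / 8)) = 244 / 117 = 2.09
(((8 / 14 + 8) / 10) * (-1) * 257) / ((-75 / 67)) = 34438 / 175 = 196.79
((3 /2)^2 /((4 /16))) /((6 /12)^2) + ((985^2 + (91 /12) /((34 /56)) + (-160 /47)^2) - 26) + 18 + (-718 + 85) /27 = 970253.63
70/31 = 2.26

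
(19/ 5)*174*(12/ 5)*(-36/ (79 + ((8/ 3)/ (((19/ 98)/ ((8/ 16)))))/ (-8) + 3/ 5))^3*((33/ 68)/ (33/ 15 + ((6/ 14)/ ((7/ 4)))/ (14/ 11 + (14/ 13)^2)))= -41885640187427433600/ 1309351930660826939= -31.99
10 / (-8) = -5 / 4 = -1.25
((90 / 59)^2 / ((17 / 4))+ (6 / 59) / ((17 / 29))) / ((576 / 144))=21333 / 118354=0.18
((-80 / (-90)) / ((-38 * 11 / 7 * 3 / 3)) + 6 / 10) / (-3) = -5503 / 28215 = -0.20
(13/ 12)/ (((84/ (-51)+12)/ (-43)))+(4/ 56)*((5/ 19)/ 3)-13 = -1637929/ 93632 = -17.49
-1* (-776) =776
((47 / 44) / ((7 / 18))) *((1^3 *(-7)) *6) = -1269 / 11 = -115.36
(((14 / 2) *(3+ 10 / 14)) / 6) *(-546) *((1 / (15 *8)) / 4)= -1183 / 240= -4.93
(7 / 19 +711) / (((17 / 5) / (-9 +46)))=2500460 / 323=7741.36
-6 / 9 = -0.67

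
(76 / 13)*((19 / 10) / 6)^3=130321 / 702000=0.19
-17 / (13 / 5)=-85 / 13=-6.54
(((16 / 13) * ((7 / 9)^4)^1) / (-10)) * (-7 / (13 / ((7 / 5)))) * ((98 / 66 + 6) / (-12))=-4470662 / 211100175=-0.02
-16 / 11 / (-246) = 8 / 1353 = 0.01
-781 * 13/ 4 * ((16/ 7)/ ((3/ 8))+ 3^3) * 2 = -7056335/ 42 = -168007.98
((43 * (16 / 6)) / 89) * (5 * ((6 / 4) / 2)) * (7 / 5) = 602 / 89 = 6.76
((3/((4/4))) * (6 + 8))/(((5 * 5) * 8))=21/100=0.21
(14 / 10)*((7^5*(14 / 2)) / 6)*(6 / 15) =823543 / 75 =10980.57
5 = 5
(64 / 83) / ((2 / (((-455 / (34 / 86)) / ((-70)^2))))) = -4472 / 49385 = -0.09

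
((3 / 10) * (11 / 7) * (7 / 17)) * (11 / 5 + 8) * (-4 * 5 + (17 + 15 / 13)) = -1188 / 325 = -3.66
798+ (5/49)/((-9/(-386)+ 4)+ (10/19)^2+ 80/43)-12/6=1439850879186/1808820251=796.02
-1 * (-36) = 36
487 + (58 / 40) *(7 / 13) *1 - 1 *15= 122923 / 260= 472.78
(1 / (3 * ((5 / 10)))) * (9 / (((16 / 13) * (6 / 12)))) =39 / 4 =9.75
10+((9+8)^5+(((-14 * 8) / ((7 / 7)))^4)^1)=158771803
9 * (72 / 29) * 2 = 1296 / 29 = 44.69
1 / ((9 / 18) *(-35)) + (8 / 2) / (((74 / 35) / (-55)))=-134824 / 1295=-104.11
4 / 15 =0.27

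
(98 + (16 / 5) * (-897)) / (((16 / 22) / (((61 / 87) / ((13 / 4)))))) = -160369 / 195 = -822.41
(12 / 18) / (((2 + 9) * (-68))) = -1 / 1122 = -0.00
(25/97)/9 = 25/873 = 0.03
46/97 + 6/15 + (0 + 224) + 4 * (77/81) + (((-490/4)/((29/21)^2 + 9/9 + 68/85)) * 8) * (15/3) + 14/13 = -2279402538236/2087251335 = -1092.06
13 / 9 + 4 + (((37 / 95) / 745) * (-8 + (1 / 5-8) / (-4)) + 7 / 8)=160932539 / 25479000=6.32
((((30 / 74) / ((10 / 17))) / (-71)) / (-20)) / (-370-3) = -51 / 39194840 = -0.00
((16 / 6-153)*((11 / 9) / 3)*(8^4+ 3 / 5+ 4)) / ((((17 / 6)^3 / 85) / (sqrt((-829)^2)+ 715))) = -1256388410816 / 867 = -1449121581.10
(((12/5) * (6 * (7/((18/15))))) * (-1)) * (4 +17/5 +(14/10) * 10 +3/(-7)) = -8808/5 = -1761.60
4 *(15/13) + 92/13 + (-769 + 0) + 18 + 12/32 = -76849/104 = -738.93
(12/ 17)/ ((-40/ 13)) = -39/ 170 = -0.23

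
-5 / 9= -0.56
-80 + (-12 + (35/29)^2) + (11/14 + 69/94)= -24631863/276689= -89.02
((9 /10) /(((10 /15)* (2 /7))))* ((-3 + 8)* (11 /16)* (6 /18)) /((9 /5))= 385 /128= 3.01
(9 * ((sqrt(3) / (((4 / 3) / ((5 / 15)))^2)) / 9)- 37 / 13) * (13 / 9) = -37 / 9 + 13 * sqrt(3) / 144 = -3.95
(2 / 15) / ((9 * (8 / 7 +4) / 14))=0.04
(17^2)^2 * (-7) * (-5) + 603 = 2923838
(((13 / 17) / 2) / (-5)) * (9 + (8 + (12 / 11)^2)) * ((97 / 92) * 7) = -19428227 / 1892440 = -10.27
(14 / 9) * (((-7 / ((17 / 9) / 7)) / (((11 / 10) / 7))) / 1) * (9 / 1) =-432180 / 187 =-2311.12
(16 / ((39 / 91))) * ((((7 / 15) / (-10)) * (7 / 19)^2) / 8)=-2401 / 81225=-0.03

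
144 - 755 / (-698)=101267 / 698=145.08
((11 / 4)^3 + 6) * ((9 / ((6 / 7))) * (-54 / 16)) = -972405 / 1024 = -949.61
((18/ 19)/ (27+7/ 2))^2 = 1296/ 1343281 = 0.00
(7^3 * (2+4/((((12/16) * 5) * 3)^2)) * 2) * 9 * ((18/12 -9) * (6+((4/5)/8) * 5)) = -9172163/15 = -611477.53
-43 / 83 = -0.52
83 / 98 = 0.85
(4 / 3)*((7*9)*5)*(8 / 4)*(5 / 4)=1050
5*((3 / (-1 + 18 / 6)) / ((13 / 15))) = 225 / 26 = 8.65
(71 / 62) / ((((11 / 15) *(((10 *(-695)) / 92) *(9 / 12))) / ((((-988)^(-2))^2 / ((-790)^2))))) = -0.00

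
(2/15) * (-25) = -10/3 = -3.33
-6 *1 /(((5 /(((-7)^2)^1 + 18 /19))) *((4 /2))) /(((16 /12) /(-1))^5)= 691821 /97280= 7.11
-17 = -17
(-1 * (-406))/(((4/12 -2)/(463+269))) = -891576/5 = -178315.20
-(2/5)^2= -4/25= -0.16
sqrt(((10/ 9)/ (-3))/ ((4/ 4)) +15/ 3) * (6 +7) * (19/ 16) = 1235 * sqrt(15)/ 144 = 33.22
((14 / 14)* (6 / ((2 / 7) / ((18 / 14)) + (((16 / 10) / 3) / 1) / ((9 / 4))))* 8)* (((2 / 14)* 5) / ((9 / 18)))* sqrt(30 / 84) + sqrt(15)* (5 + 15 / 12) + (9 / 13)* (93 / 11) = 837 / 143 + 25* sqrt(15) / 4 + 16200* sqrt(70) / 1519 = 119.29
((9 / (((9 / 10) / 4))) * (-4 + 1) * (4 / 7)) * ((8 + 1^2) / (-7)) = 4320 / 49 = 88.16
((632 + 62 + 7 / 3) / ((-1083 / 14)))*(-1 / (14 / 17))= 35513 / 3249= 10.93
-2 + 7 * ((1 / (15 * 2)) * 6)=-3 / 5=-0.60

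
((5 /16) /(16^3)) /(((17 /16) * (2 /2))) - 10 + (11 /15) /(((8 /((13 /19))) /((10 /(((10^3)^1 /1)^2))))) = -620155507979 /62016000000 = -10.00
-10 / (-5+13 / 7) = 35 / 11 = 3.18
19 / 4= 4.75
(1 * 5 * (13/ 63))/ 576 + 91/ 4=825617/ 36288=22.75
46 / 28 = 1.64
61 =61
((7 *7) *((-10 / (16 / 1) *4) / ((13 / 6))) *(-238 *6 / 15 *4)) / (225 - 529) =-17493 / 247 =-70.82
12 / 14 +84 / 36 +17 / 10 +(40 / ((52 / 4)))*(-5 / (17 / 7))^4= 13720338871 / 228012330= 60.17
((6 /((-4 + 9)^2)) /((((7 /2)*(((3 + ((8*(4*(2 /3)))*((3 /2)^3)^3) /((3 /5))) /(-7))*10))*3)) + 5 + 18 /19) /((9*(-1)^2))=154795571 /234248625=0.66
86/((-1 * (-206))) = 43/103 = 0.42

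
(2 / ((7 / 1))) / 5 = 2 / 35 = 0.06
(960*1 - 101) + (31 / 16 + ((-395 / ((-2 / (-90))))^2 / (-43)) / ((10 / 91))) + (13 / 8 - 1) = -46001818245 / 688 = -66863107.91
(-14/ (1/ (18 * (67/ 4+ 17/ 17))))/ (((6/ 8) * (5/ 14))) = -83496/ 5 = -16699.20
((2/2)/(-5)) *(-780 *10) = 1560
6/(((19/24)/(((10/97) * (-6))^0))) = 144/19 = 7.58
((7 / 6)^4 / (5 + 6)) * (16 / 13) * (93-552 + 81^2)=542626 / 429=1264.86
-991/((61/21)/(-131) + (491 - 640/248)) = -84513471/41651000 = -2.03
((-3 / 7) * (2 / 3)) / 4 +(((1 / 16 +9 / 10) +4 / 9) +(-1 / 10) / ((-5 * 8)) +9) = 130259 / 12600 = 10.34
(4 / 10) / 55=2 / 275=0.01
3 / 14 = 0.21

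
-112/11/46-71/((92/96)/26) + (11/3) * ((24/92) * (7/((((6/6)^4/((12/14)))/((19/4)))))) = -480503/253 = -1899.22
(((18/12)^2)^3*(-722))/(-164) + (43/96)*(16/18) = 7161979/141696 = 50.54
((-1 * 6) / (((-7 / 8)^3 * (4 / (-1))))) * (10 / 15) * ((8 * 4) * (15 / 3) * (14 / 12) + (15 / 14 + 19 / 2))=-2120704 / 7203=-294.42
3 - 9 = -6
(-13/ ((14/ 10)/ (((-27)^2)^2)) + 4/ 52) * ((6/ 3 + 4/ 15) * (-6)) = 30536599384/ 455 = 67113405.24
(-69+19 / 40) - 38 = -106.52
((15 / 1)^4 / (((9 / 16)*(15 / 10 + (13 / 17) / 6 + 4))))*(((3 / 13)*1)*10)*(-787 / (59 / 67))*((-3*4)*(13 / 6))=14521566600000 / 16933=857589712.40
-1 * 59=-59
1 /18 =0.06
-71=-71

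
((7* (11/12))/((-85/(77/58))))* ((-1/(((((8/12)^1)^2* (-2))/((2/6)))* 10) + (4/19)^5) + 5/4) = -504202391231/3906293782400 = -0.13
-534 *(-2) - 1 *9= 1059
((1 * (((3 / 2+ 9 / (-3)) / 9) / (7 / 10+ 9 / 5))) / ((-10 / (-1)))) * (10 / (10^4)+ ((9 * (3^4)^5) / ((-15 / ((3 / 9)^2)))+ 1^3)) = 232452292399 / 150000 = 1549681.95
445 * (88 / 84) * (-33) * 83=-8938270 / 7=-1276895.71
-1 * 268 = -268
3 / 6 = 1 / 2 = 0.50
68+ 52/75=5152/75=68.69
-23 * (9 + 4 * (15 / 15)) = -299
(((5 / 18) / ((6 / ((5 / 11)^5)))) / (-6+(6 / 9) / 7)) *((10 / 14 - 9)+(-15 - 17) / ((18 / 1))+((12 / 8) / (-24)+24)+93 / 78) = -3084828125 / 1345840075008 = -0.00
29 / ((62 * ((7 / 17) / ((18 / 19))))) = 4437 / 4123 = 1.08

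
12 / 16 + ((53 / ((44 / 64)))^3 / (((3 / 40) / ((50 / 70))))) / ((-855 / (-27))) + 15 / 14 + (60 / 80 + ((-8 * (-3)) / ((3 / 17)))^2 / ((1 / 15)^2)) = 761091379682 / 177023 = 4299392.62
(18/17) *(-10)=-10.59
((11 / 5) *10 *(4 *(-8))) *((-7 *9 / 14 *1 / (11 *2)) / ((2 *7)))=72 / 7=10.29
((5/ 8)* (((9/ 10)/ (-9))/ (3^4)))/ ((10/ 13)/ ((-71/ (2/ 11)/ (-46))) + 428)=-10153/ 5632939584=-0.00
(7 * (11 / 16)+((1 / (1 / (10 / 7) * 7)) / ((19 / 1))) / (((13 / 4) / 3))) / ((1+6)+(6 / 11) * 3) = 10272361 / 18396560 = 0.56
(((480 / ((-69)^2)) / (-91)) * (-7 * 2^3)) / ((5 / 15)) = 1280 / 6877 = 0.19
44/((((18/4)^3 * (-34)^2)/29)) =2552/210681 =0.01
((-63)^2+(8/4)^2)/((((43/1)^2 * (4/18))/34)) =607869/1849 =328.76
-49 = -49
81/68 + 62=4297/68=63.19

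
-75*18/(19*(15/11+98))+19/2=364873/41534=8.78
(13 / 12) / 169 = 0.01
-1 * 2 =-2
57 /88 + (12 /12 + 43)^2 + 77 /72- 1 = 191735 /99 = 1936.72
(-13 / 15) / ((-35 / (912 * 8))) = 31616 / 175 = 180.66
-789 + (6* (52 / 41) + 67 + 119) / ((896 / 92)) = -504543 / 656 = -769.12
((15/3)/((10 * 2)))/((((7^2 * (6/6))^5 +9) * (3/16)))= 2/423712887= 0.00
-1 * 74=-74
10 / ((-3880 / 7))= -7 / 388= -0.02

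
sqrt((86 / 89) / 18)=sqrt(3827) / 267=0.23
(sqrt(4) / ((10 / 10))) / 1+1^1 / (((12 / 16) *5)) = 34 / 15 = 2.27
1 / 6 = 0.17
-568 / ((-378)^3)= 71 / 6751269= 0.00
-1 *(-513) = 513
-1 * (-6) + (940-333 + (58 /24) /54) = 397253 /648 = 613.04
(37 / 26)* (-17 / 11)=-2.20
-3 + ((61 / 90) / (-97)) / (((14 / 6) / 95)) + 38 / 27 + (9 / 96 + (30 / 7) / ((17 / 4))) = -7728457 / 9973152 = -0.77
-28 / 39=-0.72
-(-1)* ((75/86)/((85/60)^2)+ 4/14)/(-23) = -62654/2000747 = -0.03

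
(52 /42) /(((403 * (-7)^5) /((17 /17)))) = -2 /10941357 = -0.00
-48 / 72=-2 / 3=-0.67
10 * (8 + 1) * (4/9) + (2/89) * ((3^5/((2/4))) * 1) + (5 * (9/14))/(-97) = 6150451/120862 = 50.89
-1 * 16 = -16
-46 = -46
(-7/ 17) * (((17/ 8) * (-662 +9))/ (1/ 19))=86849/ 8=10856.12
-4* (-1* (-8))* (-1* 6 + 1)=160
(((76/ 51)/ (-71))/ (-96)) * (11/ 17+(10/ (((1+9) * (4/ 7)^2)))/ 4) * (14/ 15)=204421/ 709136640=0.00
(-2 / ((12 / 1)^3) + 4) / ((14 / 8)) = 3455 / 1512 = 2.29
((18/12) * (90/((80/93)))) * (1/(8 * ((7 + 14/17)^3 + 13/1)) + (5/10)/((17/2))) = 16250831253/1752772352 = 9.27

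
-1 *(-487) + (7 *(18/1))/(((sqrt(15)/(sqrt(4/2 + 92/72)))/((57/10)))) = 399 *sqrt(1770)/50 + 487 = 822.73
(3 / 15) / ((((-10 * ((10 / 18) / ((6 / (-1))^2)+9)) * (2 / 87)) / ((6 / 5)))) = -42282 / 365125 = -0.12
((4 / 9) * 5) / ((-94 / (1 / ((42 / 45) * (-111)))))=25 / 109557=0.00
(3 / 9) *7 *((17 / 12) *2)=119 / 18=6.61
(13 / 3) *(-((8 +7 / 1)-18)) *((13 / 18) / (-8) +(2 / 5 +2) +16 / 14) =226213 / 5040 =44.88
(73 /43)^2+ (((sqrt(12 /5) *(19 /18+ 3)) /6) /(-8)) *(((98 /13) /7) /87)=5329 /1849 -511 *sqrt(15) /1221480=2.88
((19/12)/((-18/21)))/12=-133/864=-0.15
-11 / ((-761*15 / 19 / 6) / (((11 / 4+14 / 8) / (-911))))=-0.00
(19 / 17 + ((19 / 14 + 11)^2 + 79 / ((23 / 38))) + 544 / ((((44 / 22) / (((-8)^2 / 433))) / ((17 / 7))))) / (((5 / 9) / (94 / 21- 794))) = -31523266278141 / 58070929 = -542840.74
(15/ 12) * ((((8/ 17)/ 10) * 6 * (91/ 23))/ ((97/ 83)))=45318/ 37927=1.19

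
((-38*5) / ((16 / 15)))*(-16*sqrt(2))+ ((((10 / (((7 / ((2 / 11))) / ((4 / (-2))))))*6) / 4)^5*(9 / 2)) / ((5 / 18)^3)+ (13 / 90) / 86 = -1263586957853959 / 20950509375180+ 2850*sqrt(2) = 3970.20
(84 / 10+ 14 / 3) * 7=1372 / 15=91.47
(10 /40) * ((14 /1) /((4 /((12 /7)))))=3 /2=1.50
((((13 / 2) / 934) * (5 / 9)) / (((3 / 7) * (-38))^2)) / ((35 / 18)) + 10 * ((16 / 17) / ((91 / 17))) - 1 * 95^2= -9966910636079 / 1104582024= -9023.24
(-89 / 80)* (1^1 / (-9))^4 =-89 / 524880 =-0.00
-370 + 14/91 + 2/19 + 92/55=-5000206/13585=-368.07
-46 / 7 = -6.57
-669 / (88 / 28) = -4683 / 22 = -212.86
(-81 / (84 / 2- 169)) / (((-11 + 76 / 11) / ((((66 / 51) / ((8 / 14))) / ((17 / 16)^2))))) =-975744 / 3119755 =-0.31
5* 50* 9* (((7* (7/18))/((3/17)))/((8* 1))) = 104125/24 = 4338.54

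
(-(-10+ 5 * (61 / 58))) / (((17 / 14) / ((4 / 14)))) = 550 / 493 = 1.12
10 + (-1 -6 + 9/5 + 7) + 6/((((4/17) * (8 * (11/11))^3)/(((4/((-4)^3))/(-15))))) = 966673/81920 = 11.80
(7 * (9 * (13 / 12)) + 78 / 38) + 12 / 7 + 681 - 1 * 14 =393157 / 532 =739.02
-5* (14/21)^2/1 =-20/9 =-2.22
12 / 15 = 0.80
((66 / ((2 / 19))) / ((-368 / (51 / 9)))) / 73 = -0.13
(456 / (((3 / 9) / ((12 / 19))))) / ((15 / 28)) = 8064 / 5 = 1612.80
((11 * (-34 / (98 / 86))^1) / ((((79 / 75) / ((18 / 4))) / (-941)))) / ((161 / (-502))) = -2563935971850 / 623231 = -4113941.66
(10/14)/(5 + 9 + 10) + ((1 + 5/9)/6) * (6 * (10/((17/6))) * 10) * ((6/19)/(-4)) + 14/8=-138623/54264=-2.55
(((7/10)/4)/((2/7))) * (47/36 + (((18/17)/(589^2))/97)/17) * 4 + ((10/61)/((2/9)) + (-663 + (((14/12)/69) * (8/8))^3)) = -277433182237792821523613/420950495410366155120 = -659.06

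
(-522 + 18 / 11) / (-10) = 2862 / 55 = 52.04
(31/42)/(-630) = -31/26460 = -0.00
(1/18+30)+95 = 2251/18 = 125.06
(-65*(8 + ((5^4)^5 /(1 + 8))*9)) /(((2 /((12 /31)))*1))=-37193298339846870 /31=-1199783817414415.16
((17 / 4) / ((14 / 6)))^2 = 2601 / 784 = 3.32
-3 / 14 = -0.21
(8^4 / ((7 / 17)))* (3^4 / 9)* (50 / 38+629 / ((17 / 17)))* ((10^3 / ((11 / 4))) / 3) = 10006953984000 / 1463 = 6840023228.98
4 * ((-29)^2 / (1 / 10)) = 33640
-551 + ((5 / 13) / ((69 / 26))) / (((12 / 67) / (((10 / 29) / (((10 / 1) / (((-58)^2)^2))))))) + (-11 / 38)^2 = 94218805619 / 298908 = 315210.05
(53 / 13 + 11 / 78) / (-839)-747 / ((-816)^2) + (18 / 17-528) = -1275650138947 / 2420830464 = -526.95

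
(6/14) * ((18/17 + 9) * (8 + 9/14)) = 62073/1666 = 37.26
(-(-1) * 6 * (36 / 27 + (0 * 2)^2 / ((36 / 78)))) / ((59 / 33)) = 264 / 59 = 4.47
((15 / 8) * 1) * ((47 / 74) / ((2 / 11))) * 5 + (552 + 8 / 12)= 2079397 / 3552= 585.42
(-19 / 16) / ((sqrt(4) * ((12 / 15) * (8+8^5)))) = -95 / 4195328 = -0.00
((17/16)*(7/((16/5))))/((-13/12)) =-1785/832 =-2.15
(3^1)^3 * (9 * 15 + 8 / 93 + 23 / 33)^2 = 57884630508 / 116281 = 497799.56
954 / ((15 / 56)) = 17808 / 5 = 3561.60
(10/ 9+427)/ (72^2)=3853/ 46656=0.08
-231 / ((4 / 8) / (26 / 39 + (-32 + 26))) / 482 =1232 / 241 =5.11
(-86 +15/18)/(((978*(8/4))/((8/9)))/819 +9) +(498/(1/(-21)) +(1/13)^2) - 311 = -11621023429/1078389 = -10776.28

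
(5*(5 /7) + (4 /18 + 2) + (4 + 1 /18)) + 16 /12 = 1409 /126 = 11.18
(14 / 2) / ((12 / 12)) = 7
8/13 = 0.62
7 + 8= 15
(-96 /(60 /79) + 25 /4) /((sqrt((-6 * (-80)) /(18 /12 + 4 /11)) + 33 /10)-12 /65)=34581573 /22898530-1082952 * sqrt(6765) /11449265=-6.27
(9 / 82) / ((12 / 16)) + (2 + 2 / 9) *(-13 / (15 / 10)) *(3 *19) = -405026 / 369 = -1097.63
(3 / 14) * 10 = 15 / 7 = 2.14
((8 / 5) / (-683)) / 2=-4 / 3415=-0.00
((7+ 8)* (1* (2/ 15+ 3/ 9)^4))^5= 79792266297612001/ 437893890380859375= 0.18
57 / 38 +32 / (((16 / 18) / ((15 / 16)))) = 141 / 4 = 35.25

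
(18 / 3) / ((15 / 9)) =18 / 5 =3.60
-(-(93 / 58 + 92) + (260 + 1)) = -9709 / 58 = -167.40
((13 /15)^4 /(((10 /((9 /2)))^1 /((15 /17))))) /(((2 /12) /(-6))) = -85683 /10625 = -8.06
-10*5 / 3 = -50 / 3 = -16.67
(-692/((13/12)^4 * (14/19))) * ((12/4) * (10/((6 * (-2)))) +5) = -1704.60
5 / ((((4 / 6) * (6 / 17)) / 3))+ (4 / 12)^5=61969 / 972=63.75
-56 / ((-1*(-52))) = -14 / 13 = -1.08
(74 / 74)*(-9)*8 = -72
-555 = -555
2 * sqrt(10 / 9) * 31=62 * sqrt(10) / 3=65.35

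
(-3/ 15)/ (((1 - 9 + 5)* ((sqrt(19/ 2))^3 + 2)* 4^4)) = -1/ 1638480 + 19* sqrt(38)/ 13107840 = 0.00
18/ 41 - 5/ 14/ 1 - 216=-123937/ 574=-215.92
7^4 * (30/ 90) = 2401/ 3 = 800.33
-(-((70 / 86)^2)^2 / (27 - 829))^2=-2251875390625 / 7517897171354073604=-0.00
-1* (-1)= 1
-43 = -43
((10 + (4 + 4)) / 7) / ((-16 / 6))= -27 / 28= -0.96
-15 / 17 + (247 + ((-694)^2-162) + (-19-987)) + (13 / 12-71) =98051417 / 204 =480644.20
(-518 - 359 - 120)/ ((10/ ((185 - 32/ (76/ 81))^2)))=-8195029933/ 3610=-2270091.39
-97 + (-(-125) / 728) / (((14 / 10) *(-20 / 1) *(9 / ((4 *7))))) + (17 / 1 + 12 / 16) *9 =411013 / 6552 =62.73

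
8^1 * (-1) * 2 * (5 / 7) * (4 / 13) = -320 / 91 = -3.52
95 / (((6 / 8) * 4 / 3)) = 95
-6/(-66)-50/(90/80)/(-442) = 4189/21879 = 0.19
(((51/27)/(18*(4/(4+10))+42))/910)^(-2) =149073210000/289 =515824256.06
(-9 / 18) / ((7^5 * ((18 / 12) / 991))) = -991 / 50421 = -0.02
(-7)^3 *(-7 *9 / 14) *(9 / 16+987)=1524302.72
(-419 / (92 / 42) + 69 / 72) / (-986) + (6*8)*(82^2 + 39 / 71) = 322778.56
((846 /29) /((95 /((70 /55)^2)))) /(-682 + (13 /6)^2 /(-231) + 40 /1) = -125356896 /161799637505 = -0.00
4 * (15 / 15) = 4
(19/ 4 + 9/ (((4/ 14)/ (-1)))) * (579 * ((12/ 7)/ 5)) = -185859/ 35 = -5310.26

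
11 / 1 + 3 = 14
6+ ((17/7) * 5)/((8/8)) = 127/7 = 18.14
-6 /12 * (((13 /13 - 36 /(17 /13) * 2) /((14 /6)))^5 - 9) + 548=79657326027673726 /23863536599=3338035.24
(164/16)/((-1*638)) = -41/2552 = -0.02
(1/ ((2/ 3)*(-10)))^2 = 9/ 400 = 0.02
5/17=0.29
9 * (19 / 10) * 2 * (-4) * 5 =-684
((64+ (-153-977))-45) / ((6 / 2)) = -370.33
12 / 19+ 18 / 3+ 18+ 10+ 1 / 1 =677 / 19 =35.63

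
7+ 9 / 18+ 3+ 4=29 / 2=14.50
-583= -583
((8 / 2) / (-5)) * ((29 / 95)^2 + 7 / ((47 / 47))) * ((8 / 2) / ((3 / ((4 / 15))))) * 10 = -8194048 / 406125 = -20.18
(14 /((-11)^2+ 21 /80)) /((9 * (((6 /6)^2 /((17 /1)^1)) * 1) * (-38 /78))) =-247520 /552957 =-0.45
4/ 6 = 2/ 3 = 0.67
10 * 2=20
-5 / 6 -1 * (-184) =1099 / 6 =183.17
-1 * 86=-86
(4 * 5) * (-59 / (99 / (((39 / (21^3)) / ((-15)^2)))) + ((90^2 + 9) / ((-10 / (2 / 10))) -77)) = -65786868674 / 13752585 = -4783.60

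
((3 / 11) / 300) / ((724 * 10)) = 1 / 7964000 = 0.00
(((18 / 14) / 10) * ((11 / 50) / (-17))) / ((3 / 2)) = -33 / 29750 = -0.00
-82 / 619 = -0.13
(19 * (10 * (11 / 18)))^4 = 1192518600625 / 6561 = 181758664.93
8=8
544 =544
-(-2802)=2802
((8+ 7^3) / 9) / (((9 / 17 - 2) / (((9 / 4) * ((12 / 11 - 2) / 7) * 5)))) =5967 / 154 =38.75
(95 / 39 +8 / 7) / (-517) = -0.01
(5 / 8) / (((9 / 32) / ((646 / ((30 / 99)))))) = 14212 / 3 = 4737.33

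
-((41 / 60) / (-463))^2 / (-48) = 1681 / 37042963200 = 0.00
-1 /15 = -0.07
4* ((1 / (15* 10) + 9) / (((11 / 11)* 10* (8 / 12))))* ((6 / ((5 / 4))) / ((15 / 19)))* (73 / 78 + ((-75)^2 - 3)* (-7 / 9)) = -143638.99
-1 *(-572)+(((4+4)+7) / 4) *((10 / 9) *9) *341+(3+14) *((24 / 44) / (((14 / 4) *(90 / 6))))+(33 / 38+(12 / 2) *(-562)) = 73066207 / 7315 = 9988.55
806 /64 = 403 /32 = 12.59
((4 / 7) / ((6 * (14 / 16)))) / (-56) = -2 / 1029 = -0.00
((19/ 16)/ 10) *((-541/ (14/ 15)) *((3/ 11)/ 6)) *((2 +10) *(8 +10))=-832599/ 1232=-675.81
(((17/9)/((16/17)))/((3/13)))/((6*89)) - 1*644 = -148559315/230688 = -643.98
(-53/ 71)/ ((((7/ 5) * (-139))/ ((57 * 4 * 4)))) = 241680/ 69083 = 3.50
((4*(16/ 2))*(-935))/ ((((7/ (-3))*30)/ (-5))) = -14960/ 7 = -2137.14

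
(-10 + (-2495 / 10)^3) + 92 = -124250843 / 8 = -15531355.38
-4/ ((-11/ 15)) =60/ 11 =5.45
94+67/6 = 631/6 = 105.17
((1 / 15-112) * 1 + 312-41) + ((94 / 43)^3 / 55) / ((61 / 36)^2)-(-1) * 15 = 8500209265979 / 48814515255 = 174.13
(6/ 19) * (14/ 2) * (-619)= -25998/ 19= -1368.32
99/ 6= 33/ 2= 16.50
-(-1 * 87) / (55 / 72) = 6264 / 55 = 113.89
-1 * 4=-4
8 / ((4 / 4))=8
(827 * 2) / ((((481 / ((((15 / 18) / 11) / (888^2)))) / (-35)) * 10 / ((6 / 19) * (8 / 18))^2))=-28945 / 1270821872034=-0.00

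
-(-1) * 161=161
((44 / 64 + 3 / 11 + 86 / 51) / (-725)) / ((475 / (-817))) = 204293 / 32538000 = 0.01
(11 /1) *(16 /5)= 176 /5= 35.20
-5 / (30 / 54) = -9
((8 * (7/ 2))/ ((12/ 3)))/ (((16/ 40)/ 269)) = 9415/ 2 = 4707.50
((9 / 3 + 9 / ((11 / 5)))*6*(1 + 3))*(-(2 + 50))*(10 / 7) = -973440 / 77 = -12642.08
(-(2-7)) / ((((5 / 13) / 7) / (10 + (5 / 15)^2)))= 8281 / 9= 920.11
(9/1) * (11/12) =33/4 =8.25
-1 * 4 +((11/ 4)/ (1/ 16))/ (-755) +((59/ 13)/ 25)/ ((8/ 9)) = -1513099/ 392600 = -3.85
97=97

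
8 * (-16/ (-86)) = 1.49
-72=-72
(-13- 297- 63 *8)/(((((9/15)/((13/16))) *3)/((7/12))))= -185185/864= -214.33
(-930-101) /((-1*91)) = 1031 /91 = 11.33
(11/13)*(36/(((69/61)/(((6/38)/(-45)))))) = -2684/28405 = -0.09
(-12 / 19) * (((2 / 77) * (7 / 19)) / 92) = -6 / 91333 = -0.00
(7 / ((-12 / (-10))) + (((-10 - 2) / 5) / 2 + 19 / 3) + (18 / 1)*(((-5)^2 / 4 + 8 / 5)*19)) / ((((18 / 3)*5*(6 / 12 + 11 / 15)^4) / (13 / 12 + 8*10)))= 5901488250 / 1874161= 3148.87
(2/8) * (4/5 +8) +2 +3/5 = 24/5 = 4.80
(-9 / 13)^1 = -9 / 13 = -0.69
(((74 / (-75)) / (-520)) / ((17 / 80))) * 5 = 148 / 3315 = 0.04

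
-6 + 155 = 149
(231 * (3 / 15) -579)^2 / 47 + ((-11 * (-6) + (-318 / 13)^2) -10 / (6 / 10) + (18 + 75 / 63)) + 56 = 28201392229 / 4170075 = 6762.80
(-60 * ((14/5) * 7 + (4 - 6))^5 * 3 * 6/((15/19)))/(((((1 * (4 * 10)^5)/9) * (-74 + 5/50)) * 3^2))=440635536/1443359375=0.31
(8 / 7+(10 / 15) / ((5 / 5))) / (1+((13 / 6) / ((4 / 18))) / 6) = 304 / 441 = 0.69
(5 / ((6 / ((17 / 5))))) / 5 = 17 / 30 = 0.57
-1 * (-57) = 57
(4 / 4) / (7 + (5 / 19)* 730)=19 / 3783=0.01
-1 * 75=-75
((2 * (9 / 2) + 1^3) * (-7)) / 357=-10 / 51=-0.20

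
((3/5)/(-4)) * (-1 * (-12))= -9/5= -1.80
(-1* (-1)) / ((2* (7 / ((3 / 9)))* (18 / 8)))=2 / 189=0.01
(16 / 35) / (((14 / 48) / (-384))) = -601.86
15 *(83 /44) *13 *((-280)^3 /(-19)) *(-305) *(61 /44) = -413139281100000 /2299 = -179703906524.58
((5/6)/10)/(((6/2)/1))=1/36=0.03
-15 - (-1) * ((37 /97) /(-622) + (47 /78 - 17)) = -36940213 /1176513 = -31.40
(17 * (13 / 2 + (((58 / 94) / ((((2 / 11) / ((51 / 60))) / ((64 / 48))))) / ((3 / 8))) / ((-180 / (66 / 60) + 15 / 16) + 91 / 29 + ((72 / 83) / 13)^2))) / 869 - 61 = -212158627701534489857 / 3485203531124435010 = -60.87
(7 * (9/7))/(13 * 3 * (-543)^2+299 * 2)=9/11499709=0.00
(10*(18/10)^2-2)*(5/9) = 152/9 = 16.89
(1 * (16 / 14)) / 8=1 / 7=0.14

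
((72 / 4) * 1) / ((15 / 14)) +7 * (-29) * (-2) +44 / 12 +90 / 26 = 83836 / 195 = 429.93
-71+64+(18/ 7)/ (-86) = -2116/ 301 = -7.03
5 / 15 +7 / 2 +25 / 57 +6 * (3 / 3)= 1171 / 114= 10.27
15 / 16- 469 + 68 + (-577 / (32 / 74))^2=455677385 / 256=1779989.79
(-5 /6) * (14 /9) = -35 /27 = -1.30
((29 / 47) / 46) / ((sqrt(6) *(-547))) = -29 *sqrt(6) / 7095684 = -0.00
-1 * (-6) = 6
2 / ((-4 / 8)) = -4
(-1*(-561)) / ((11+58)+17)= 561 / 86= 6.52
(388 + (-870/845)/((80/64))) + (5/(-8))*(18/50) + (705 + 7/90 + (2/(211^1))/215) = 602801534059/552001320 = 1092.03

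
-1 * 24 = -24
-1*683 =-683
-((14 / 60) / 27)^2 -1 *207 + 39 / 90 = -135528439 / 656100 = -206.57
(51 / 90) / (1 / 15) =17 / 2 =8.50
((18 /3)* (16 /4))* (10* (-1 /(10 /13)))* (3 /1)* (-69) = 64584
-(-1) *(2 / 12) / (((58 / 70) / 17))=595 / 174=3.42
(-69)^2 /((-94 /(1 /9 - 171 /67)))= 389344 /3149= 123.64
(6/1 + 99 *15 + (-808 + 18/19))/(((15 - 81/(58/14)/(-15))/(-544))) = -256261400/11229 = -22821.39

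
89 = 89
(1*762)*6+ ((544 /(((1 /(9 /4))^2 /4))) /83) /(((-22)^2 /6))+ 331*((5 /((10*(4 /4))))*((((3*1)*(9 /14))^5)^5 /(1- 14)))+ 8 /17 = -172082344.35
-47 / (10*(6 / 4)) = -47 / 15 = -3.13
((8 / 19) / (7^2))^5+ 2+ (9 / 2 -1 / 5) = 44064510939467693 / 6994366815736510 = 6.30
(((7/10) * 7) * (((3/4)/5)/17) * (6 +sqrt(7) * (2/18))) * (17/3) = 49 * sqrt(7)/1800 +147/100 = 1.54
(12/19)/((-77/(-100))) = 1200/1463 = 0.82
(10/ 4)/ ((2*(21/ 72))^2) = 360/ 49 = 7.35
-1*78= -78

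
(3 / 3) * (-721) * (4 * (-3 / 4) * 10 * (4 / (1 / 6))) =519120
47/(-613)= -47/613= -0.08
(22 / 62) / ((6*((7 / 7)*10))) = 11 / 1860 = 0.01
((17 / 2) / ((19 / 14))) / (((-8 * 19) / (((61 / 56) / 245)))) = -0.00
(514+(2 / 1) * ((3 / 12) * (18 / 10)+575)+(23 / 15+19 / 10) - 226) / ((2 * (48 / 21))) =30289 / 96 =315.51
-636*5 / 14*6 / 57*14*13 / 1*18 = -78328.42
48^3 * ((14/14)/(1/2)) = 221184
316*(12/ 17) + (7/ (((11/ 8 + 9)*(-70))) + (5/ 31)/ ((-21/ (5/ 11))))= 11268459157/ 50520855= 223.05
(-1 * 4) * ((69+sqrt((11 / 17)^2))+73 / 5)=-28644 / 85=-336.99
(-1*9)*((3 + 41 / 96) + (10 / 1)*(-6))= 16293 / 32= 509.16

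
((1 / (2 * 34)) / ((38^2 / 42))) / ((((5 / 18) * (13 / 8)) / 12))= 4536 / 398905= 0.01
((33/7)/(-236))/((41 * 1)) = -33/67732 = -0.00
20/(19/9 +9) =9/5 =1.80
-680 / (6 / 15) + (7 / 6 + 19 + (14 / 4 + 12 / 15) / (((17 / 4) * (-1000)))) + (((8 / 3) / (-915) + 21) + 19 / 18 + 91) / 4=-77070569339 / 46665000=-1651.57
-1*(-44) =44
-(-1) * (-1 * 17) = -17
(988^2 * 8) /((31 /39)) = 304556928 /31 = 9824417.03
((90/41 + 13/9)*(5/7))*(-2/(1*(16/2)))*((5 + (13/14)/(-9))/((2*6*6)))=-0.04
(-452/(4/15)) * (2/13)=-260.77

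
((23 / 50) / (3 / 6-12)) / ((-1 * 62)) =1 / 1550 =0.00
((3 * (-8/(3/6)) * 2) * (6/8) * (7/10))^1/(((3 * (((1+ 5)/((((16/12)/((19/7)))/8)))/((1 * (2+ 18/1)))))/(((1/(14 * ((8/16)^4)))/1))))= -224/57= -3.93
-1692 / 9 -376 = -564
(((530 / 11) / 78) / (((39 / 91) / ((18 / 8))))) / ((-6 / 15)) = -9275 / 1144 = -8.11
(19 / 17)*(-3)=-57 / 17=-3.35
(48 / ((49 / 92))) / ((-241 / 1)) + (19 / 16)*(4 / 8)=83059 / 377888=0.22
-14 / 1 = -14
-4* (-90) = 360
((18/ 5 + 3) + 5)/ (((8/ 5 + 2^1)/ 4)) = 116/ 9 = 12.89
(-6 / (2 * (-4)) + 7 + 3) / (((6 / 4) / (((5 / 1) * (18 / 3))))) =215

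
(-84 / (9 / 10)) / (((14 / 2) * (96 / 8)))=-10 / 9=-1.11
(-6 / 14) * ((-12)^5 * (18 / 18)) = 746496 / 7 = 106642.29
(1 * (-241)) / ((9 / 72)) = -1928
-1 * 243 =-243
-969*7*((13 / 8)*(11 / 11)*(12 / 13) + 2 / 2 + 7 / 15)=-20122.90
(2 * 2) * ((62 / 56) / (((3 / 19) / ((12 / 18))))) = 1178 / 63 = 18.70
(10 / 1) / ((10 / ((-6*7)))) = -42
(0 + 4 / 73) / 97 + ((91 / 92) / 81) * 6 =649339 / 8794602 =0.07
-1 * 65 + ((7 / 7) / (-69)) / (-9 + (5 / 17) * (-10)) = -65.00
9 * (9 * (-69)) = -5589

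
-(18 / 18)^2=-1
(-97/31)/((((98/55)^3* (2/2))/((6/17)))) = -48415125/248004092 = -0.20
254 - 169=85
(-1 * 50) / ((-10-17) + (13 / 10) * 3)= 500 / 231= 2.16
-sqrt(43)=-6.56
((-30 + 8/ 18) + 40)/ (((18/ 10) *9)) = 470/ 729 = 0.64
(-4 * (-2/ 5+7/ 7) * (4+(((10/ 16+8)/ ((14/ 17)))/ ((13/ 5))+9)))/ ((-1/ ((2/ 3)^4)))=8.07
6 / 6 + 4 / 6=5 / 3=1.67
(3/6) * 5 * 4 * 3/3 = 10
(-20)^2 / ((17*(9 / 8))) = 3200 / 153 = 20.92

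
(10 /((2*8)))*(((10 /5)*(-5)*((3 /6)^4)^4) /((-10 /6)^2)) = -0.00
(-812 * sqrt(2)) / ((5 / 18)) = -14616 * sqrt(2) / 5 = -4134.03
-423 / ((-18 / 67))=3149 / 2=1574.50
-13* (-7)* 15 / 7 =195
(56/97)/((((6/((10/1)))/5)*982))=700/142881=0.00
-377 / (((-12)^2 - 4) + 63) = -13 / 7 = -1.86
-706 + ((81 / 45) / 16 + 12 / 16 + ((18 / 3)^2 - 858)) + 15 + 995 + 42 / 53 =-516.35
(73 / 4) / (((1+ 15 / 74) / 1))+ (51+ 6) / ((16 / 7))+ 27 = 95567 / 1424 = 67.11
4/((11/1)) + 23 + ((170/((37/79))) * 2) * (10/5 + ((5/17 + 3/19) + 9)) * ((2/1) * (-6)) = -99739.14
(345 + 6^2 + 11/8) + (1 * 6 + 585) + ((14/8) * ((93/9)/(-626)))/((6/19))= 43867835/45072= 973.28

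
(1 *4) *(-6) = -24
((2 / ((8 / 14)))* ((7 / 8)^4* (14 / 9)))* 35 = 4117715 / 36864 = 111.70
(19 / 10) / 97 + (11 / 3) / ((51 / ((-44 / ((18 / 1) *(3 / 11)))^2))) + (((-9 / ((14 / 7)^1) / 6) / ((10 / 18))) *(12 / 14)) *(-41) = 4031917415 / 75733623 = 53.24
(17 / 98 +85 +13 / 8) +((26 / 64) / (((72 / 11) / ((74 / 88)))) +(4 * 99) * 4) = 754529425 / 451584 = 1670.85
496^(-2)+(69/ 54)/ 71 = 2829823/ 157204224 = 0.02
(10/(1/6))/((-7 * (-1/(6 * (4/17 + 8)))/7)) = 50400/17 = 2964.71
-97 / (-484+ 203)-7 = -1870 / 281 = -6.65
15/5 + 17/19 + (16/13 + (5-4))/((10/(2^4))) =9218/1235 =7.46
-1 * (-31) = 31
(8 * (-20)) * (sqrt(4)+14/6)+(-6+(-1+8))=-2077/3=-692.33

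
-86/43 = -2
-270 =-270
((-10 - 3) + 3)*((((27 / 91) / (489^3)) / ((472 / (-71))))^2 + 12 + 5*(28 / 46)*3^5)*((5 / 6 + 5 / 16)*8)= -68893.48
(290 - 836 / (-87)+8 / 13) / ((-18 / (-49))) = 8319073 / 10179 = 817.28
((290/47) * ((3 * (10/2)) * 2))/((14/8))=34800/329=105.78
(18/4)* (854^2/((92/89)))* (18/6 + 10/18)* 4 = 1038545984/23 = 45154173.22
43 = 43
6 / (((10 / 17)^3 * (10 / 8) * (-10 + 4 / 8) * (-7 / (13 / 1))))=383214 / 83125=4.61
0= 0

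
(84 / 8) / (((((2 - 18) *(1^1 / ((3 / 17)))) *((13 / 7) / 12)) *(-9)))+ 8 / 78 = 985 / 5304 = 0.19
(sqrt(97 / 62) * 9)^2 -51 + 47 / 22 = 26551 / 341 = 77.86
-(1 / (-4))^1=1 / 4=0.25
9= 9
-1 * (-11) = 11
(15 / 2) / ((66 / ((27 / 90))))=3 / 88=0.03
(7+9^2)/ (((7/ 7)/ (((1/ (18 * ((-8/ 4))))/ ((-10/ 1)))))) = 11/ 45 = 0.24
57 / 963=19 / 321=0.06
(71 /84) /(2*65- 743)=-71 /51492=-0.00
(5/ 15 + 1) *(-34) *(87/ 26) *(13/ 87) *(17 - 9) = -544/ 3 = -181.33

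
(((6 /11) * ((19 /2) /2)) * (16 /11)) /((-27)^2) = 0.01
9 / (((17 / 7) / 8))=504 / 17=29.65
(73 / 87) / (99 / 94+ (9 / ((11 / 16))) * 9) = 75482 / 10693431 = 0.01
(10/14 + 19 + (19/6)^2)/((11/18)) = 7495/154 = 48.67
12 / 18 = 2 / 3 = 0.67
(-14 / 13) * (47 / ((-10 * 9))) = 329 / 585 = 0.56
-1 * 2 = -2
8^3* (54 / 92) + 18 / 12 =13893 / 46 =302.02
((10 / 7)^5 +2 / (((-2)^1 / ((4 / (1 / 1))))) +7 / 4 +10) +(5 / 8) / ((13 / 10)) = 3098349 / 218491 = 14.18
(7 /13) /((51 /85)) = 35 /39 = 0.90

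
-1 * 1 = -1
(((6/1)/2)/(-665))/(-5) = 3/3325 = 0.00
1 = 1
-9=-9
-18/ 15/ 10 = -3/ 25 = -0.12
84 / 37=2.27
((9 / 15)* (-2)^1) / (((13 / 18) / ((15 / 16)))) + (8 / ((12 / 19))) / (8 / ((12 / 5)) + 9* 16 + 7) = -35527 / 24076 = -1.48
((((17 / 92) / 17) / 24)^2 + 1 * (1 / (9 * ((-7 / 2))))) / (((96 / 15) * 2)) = -5416925 / 2184118272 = -0.00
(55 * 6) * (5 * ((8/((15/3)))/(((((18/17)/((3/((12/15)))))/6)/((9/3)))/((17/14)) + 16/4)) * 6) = 17166600/4349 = 3947.25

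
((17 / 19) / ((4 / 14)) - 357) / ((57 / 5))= -67235 / 2166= -31.04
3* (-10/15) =-2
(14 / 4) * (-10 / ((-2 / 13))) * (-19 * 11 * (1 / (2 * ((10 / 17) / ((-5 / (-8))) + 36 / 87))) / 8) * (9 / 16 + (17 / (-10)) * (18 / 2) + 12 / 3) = 23549.48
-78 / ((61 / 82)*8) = -1599 / 122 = -13.11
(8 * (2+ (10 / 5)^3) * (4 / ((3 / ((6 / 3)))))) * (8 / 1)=5120 / 3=1706.67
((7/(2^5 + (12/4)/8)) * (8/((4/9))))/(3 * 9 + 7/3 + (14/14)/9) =1296/9805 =0.13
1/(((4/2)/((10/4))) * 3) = 5/12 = 0.42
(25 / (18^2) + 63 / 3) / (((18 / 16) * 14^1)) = 6829 / 5103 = 1.34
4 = 4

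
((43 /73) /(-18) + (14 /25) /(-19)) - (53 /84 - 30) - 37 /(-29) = 7749808949 /253404900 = 30.58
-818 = -818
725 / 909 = 0.80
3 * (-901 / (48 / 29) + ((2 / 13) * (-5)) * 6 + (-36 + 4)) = -362525 / 208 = -1742.91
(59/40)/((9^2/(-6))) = -59/540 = -0.11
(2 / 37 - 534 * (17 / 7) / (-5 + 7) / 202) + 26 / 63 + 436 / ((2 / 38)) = 3899329097 / 470862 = 8281.26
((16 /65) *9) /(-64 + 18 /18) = -16 /455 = -0.04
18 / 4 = 9 / 2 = 4.50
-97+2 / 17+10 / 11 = -17947 / 187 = -95.97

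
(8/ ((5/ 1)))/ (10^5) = 1/ 62500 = 0.00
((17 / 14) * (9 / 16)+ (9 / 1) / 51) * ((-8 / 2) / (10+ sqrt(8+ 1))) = -3273 / 12376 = -0.26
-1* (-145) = 145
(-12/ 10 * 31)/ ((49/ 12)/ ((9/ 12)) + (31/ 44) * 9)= -73656/ 23335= -3.16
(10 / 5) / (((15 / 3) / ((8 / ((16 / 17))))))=17 / 5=3.40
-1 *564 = -564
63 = 63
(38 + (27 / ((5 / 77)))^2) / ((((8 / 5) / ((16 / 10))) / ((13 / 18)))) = 56201483 / 450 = 124892.18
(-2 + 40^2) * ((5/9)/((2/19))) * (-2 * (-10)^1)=1518100/9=168677.78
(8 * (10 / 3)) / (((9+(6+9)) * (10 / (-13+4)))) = -1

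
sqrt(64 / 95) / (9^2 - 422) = -8 *sqrt(95) / 32395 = -0.00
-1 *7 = -7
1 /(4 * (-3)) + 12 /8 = 17 /12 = 1.42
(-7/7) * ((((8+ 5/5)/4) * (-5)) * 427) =19215/4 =4803.75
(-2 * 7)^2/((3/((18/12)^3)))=441/2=220.50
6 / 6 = 1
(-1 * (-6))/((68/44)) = 66/17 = 3.88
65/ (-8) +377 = 2951/ 8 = 368.88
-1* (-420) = 420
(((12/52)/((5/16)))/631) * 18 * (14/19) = 12096/779285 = 0.02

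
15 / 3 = 5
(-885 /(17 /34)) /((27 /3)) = -590 /3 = -196.67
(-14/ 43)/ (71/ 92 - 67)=1288/ 261999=0.00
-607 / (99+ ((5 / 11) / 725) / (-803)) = -777436495 / 126797714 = -6.13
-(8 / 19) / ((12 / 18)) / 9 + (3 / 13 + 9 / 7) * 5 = 38966 / 5187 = 7.51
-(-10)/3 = 10/3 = 3.33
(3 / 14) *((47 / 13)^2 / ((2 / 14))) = 19.61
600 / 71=8.45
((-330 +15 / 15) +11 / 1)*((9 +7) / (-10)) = 2544 / 5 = 508.80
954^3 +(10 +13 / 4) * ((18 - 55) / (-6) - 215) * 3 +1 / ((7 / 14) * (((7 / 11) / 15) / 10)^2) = 340394566247 / 392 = 868353485.32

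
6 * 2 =12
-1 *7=-7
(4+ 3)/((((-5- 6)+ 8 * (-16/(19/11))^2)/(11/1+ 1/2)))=58121/487674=0.12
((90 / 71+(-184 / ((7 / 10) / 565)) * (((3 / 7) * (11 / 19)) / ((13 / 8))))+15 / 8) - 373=-158432685337 / 6874504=-23046.42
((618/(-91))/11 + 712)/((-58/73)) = -25991431/29029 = -895.36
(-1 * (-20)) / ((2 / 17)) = 170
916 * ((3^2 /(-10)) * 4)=-16488 /5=-3297.60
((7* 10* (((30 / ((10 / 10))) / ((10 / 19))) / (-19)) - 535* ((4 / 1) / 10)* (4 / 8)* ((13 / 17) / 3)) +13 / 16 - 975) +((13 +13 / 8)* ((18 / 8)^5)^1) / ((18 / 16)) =-24117905 / 52224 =-461.82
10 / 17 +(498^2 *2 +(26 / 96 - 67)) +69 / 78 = 5260960625 / 10608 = 495942.74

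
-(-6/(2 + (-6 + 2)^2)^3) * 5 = 5/972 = 0.01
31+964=995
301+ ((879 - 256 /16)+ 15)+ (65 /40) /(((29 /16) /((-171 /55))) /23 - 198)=14691816423 /12461339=1178.99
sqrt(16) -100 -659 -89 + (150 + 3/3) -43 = -736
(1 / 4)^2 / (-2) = -1 / 32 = -0.03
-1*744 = -744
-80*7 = -560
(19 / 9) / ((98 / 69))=437 / 294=1.49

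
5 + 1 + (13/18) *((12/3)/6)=175/27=6.48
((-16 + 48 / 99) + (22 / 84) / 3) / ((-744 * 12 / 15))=106915 / 4124736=0.03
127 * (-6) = -762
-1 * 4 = -4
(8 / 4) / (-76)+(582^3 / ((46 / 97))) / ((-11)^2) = 363324166441 / 105754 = 3435559.57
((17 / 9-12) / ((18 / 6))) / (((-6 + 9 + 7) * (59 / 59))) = -91 / 270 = -0.34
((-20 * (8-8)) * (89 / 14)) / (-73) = 0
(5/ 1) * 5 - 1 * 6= 19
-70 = -70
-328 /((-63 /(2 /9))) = 656 /567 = 1.16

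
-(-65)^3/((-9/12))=-1098500/3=-366166.67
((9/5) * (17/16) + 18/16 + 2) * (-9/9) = -403/80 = -5.04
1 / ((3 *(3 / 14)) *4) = 7 / 18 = 0.39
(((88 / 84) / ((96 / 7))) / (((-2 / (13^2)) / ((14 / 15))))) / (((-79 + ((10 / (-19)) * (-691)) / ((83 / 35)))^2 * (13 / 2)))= -0.00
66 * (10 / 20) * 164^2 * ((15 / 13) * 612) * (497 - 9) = 3976162629120 / 13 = 305858663778.46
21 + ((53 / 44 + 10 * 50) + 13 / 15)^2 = 109813236289 / 435600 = 252096.50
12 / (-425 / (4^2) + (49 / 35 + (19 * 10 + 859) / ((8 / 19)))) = 960 / 197297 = 0.00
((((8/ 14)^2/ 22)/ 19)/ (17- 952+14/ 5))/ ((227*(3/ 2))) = -0.00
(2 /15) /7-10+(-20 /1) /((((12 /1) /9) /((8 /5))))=-3568 /105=-33.98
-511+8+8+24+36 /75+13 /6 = -70253 /150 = -468.35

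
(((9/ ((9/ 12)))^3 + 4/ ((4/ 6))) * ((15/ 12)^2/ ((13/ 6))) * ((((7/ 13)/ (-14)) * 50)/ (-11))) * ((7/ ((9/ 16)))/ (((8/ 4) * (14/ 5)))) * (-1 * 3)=-1457.44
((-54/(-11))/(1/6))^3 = 34012224/1331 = 25553.89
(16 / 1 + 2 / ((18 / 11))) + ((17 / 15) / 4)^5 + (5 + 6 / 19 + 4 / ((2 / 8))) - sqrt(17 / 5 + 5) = 35.64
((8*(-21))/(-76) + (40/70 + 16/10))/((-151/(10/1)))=-5828/20083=-0.29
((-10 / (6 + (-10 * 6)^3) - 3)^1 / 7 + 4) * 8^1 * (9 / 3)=21599440 / 251993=85.71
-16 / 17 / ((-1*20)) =0.05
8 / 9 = 0.89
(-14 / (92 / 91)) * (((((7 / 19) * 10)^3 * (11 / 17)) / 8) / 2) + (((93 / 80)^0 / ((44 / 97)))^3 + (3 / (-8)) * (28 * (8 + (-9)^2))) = -217438885389475 / 228452328896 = -951.79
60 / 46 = 30 / 23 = 1.30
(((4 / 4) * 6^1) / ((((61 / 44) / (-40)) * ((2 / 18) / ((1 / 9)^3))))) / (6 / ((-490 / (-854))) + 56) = -61600 / 1915461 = -0.03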